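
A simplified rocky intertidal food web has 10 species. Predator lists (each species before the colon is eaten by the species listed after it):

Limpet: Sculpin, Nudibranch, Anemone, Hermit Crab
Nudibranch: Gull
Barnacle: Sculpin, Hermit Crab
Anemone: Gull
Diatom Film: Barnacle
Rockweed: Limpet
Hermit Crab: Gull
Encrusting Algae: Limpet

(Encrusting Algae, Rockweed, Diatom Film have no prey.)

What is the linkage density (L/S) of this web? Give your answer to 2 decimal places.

L/S = 1.20

There are L = 12 links among S = 10 species.
L/S = 12/10 = 1.2000 ≈ 1.20.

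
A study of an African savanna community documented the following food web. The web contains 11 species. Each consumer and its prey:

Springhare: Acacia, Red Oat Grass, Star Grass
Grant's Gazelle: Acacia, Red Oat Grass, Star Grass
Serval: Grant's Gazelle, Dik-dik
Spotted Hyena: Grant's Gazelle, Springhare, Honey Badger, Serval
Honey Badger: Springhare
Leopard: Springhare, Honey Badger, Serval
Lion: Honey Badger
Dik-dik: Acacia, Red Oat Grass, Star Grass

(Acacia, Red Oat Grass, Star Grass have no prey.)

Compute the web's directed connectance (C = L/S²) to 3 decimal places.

C = 0.165

The web has S = 11 species and L = 20 feeding links.
C = L / S² = 20 / 121 = 0.1653 ≈ 0.165.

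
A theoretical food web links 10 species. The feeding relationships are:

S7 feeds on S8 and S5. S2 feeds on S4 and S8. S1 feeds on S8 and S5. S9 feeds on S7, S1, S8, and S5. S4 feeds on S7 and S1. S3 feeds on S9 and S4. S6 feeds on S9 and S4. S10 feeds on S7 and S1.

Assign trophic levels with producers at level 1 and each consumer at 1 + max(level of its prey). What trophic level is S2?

S5 is a producer → level 1.
S1 eats S5 (level 1); other prey at levels: S8 1 → level 2.
S4 eats S1 (level 2); other prey at levels: S7 2 → level 3.
S2 eats S4 (level 3); other prey at levels: S8 1 → level 4.

Trophic level 4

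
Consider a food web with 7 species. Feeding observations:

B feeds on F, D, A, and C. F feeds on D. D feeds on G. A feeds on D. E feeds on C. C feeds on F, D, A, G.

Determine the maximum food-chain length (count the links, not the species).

4 links

One longest chain: G → D → A → C → E.
It has 5 species and 4 links.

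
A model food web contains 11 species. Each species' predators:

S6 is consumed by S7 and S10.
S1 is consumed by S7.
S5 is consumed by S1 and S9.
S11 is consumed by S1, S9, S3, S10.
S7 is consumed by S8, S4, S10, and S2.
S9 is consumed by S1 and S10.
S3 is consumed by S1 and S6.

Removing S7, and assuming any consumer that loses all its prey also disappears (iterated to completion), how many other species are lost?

Remove S7.
Round 1: S2 (all prey gone), S8 (all prey gone), S4 (all prey gone) → extinct.
No further losses. Total secondary extinctions: 3.

3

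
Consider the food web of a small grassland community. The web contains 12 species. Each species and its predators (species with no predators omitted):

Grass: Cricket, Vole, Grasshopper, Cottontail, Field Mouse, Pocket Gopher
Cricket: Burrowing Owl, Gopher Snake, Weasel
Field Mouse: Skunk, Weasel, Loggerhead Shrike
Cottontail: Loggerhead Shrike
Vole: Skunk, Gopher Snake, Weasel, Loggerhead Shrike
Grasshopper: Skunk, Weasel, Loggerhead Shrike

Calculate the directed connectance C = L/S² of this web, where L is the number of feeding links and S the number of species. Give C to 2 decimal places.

C = 0.14

The web has S = 12 species and L = 20 feeding links.
C = L / S² = 20 / 144 = 0.1389 ≈ 0.14.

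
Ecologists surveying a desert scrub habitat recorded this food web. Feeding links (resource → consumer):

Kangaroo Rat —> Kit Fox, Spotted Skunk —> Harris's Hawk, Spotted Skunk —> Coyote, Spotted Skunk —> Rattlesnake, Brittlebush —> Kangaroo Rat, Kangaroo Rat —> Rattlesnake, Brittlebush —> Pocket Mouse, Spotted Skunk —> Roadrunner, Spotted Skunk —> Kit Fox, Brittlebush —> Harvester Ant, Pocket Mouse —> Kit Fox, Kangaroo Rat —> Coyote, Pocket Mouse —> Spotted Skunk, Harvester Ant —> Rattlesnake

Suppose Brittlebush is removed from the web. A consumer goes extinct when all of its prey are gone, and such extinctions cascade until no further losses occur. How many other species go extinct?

9

Remove Brittlebush.
Round 1: Harvester Ant (all prey gone), Kangaroo Rat (all prey gone), Pocket Mouse (all prey gone) → extinct.
Round 2: Spotted Skunk (all prey gone) → extinct.
Round 3: Harris's Hawk (all prey gone), Roadrunner (all prey gone), Kit Fox (all prey gone), Coyote (all prey gone), Rattlesnake (all prey gone) → extinct.
No further losses. Total secondary extinctions: 9.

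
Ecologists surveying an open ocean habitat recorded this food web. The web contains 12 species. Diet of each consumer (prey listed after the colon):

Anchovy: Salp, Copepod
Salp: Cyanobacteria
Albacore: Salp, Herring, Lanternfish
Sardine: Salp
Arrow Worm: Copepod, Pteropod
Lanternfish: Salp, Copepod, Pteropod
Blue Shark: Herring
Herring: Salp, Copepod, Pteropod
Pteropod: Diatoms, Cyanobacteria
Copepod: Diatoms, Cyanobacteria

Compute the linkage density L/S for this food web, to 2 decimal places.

There are L = 20 links among S = 12 species.
L/S = 20/12 = 1.6667 ≈ 1.67.

L/S = 1.67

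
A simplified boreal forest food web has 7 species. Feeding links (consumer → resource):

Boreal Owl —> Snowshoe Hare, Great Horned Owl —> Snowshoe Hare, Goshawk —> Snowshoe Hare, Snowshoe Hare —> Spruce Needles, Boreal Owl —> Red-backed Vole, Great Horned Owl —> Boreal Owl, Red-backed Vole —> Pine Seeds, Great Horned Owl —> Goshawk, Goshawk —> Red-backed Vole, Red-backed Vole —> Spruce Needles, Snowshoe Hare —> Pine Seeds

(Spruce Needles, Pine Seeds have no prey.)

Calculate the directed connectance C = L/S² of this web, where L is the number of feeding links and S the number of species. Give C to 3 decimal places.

C = 0.224

The web has S = 7 species and L = 11 feeding links.
C = L / S² = 11 / 49 = 0.2245 ≈ 0.224.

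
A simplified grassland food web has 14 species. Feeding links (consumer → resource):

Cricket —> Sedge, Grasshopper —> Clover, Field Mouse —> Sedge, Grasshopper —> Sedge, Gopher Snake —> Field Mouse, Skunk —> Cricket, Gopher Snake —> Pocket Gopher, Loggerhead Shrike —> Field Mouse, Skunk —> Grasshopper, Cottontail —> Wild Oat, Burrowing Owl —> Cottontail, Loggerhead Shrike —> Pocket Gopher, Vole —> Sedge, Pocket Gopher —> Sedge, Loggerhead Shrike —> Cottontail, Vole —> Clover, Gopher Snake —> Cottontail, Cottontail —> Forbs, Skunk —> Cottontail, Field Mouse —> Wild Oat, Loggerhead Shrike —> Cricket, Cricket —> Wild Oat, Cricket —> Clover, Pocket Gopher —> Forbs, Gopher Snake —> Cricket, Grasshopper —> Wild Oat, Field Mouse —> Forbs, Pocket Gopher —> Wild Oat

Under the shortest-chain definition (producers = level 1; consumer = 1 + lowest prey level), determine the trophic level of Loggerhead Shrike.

Trophic level 3

Sedge is a producer → level 1.
Pocket Gopher eats Sedge → level 2.
Loggerhead Shrike eats Pocket Gopher → level 3.
No prey of Loggerhead Shrike is below level 2, so 3 is the minimum.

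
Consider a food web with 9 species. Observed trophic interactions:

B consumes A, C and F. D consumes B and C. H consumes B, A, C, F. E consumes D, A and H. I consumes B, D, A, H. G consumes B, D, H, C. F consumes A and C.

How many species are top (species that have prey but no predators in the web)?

3

Top species (has prey, but nothing eats it): G, E, I.
Count: 3.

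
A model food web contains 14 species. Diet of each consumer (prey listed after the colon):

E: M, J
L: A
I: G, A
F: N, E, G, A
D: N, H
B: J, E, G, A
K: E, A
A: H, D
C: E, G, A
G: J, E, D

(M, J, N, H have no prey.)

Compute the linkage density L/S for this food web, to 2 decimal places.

There are L = 25 links among S = 14 species.
L/S = 25/14 = 1.7857 ≈ 1.79.

L/S = 1.79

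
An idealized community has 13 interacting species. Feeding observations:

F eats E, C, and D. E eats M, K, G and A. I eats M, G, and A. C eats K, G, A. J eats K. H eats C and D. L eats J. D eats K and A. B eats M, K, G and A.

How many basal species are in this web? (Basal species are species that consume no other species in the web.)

4

Basal species (no prey listed): A, G, K, M.
Count: 4.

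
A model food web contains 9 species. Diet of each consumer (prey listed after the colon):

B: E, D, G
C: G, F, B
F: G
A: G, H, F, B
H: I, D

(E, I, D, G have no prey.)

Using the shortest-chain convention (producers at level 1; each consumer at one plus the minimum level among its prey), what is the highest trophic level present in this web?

2

Producers (level 1): E, I, D, G.
Following each consumer down to its lowest-level prey: G → F (levels 1 through 2).
All prey of F (G 1) are at level 1 or above, so F is at level 1 + 1 = 2.
Every consumer has at least one prey at level 1 or below, so none exceeds level 2.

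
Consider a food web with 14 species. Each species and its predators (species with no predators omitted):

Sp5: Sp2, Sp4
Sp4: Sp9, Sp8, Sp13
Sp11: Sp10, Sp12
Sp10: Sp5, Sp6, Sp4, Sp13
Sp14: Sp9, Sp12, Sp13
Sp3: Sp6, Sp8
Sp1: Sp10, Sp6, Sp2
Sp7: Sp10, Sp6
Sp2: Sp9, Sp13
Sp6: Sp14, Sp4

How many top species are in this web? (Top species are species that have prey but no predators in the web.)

4

Top species (has prey, but nothing eats it): Sp9, Sp12, Sp8, Sp13.
Count: 4.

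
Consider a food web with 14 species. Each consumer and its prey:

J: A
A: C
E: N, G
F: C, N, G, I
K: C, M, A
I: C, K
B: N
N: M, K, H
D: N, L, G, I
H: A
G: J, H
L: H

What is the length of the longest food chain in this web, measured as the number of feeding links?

4 links

One longest chain: C → A → J → G → D.
It has 5 species and 4 links.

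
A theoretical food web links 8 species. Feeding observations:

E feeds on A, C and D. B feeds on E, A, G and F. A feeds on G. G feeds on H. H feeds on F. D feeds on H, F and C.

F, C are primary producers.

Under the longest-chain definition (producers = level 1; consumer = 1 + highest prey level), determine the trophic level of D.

Trophic level 3

F is a producer → level 1.
H eats F → level 2.
D eats H (level 2); other prey at levels: F 1, C 1 → level 3.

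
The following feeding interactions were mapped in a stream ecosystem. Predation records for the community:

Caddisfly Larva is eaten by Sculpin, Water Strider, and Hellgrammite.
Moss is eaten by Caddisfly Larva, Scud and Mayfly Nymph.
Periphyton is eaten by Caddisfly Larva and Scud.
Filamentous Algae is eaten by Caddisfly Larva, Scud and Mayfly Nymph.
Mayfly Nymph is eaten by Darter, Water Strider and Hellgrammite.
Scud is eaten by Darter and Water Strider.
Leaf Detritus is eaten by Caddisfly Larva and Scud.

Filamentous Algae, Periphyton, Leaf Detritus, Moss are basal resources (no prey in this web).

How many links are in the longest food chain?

One longest chain: Filamentous Algae → Caddisfly Larva → Water Strider.
It has 3 species and 2 links.

2 links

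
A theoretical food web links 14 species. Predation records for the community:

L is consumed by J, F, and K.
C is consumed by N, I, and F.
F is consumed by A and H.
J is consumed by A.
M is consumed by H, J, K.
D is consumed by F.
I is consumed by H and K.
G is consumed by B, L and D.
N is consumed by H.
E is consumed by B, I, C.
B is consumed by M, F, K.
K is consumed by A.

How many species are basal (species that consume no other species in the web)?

2

Basal species (no prey listed): G, E.
Count: 2.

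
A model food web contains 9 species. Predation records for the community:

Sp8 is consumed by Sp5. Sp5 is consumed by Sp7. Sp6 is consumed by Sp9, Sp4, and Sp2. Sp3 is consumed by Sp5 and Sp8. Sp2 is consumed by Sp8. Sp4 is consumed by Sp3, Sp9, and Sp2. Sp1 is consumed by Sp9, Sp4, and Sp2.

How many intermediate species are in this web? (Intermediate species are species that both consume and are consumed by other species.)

5

Intermediate species (has both prey and predators): Sp4, Sp2, Sp3, Sp8, Sp5.
Count: 5.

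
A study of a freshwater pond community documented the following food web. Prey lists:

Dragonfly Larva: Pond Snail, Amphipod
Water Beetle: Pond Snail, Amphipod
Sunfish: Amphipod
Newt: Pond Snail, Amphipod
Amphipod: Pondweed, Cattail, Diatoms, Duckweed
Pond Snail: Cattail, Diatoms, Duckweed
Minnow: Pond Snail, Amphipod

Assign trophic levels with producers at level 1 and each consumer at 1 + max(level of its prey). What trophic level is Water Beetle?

Cattail is a producer → level 1.
Pond Snail eats Cattail (level 1); other prey at levels: Diatoms 1, Duckweed 1 → level 2.
Water Beetle eats Pond Snail (level 2); other prey at levels: Amphipod 2 → level 3.

Trophic level 3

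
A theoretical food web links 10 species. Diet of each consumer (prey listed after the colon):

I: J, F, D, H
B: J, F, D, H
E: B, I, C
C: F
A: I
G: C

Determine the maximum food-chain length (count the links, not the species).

2 links

One longest chain: J → I → A.
It has 3 species and 2 links.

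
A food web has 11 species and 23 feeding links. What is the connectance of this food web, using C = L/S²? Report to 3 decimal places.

C = 0.190

The web has S = 11 species and L = 23 feeding links.
C = L / S² = 23 / 121 = 0.1901 ≈ 0.190.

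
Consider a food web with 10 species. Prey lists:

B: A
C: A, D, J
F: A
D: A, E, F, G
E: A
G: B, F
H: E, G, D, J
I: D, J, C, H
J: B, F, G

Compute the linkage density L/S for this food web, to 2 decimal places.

L/S = 2.30

There are L = 23 links among S = 10 species.
L/S = 23/10 = 2.3000 ≈ 2.30.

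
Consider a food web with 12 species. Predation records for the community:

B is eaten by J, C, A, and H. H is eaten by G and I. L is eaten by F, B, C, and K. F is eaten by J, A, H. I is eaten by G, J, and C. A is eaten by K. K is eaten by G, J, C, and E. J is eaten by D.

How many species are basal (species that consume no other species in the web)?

1

Basal species (no prey listed): L.
Count: 1.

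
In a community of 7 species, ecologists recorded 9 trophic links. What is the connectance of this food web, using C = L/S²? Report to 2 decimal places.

C = 0.18

The web has S = 7 species and L = 9 feeding links.
C = L / S² = 9 / 49 = 0.1837 ≈ 0.18.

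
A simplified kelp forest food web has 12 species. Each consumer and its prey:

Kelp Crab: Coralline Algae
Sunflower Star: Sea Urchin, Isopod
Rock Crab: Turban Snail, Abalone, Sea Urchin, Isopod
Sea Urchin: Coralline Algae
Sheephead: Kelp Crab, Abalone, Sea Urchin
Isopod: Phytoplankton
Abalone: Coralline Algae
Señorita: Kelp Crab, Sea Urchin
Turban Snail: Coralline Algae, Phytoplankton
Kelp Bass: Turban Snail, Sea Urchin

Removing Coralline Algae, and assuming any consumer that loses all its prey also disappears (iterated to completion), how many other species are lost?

Remove Coralline Algae.
Round 1: Kelp Crab (all prey gone), Abalone (all prey gone), Sea Urchin (all prey gone) → extinct.
Round 2: Señorita (all prey gone), Sheephead (all prey gone) → extinct.
No further losses. Total secondary extinctions: 5.

5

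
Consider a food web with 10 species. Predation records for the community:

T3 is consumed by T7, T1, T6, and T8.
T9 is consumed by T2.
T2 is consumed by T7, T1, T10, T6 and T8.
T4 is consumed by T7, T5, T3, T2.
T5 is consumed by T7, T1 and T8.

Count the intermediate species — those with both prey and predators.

3

Intermediate species (has both prey and predators): T5, T3, T2.
Count: 3.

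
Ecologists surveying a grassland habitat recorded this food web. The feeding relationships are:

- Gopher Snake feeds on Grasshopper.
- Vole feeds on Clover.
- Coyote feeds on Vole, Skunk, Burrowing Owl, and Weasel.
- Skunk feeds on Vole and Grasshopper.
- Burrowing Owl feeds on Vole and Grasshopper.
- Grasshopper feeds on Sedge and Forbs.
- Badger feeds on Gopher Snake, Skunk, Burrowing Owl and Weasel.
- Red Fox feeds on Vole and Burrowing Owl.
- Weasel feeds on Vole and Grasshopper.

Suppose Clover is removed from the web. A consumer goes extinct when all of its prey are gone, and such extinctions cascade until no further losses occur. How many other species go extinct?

Remove Clover.
Round 1: Vole (all prey gone) → extinct.
No further losses. Total secondary extinctions: 1.

1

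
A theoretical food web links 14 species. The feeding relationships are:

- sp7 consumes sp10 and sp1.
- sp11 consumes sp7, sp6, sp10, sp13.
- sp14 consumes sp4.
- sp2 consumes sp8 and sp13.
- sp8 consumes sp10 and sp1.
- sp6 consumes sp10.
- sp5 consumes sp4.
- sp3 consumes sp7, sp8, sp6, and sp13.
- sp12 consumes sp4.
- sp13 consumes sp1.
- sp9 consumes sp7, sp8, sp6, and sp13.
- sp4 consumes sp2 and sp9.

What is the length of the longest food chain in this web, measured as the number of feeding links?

One longest chain: sp1 → sp13 → sp2 → sp4 → sp12.
It has 5 species and 4 links.

4 links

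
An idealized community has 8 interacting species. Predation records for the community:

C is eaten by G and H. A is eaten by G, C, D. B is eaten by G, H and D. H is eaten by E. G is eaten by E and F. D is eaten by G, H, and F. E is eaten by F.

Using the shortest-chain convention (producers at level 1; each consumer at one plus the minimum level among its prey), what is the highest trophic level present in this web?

3

Producers (level 1): B, A.
Following each consumer down to its lowest-level prey: B → D → F (levels 1 through 3).
All prey of F (D 2, G 2, E 3) are at level 2 or above, so F is at level 1 + 2 = 3.
Every consumer has at least one prey at level 2 or below, so none exceeds level 3.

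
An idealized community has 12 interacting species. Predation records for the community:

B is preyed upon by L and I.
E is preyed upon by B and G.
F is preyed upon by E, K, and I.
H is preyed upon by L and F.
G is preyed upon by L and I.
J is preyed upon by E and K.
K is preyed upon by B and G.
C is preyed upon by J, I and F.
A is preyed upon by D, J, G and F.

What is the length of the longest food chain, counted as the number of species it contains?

5 species

One longest chain: C → J → K → G → I.
It has 5 species and 4 links.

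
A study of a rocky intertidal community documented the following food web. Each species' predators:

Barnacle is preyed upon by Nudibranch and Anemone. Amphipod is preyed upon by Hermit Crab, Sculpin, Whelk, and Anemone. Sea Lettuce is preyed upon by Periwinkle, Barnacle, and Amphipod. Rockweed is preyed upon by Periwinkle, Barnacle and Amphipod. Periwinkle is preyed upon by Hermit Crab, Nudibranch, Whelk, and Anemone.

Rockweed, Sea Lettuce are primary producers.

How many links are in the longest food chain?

2 links

One longest chain: Rockweed → Barnacle → Nudibranch.
It has 3 species and 2 links.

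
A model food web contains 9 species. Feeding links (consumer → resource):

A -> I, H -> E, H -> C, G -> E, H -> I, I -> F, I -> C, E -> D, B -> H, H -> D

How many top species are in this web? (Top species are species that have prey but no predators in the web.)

3

Top species (has prey, but nothing eats it): G, A, B.
Count: 3.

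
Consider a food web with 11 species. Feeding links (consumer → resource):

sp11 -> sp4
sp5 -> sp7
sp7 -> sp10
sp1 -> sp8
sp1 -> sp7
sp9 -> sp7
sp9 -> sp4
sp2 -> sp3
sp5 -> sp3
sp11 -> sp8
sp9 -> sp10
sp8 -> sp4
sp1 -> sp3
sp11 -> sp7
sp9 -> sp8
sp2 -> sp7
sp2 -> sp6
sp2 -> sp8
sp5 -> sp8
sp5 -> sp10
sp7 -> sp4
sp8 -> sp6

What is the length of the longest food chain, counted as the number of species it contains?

One longest chain: sp4 → sp8 → sp2.
It has 3 species and 2 links.

3 species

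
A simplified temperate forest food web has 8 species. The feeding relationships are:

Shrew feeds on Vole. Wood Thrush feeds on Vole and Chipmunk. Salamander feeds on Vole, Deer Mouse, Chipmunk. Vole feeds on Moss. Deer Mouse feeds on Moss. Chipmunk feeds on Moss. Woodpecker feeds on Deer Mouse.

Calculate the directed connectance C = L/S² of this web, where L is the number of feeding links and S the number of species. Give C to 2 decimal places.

C = 0.16

The web has S = 8 species and L = 10 feeding links.
C = L / S² = 10 / 64 = 0.1562 ≈ 0.16.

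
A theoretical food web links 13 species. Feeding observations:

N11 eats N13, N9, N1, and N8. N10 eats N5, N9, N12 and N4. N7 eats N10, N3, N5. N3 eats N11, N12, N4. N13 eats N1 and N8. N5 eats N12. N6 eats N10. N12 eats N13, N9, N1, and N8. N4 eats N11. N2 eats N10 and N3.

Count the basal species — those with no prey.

Basal species (no prey listed): N8, N9, N1.
Count: 3.

3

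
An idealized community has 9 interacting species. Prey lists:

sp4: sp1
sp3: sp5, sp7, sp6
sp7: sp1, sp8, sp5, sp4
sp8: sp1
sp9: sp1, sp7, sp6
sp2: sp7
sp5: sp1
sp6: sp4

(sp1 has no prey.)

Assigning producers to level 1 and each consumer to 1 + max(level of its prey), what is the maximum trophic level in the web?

Producers (level 1): sp1.
sp1 → sp8 → sp7 → sp3 gives sp3 level 4.
No species has a prey at level 4, so no species reaches level 5.

4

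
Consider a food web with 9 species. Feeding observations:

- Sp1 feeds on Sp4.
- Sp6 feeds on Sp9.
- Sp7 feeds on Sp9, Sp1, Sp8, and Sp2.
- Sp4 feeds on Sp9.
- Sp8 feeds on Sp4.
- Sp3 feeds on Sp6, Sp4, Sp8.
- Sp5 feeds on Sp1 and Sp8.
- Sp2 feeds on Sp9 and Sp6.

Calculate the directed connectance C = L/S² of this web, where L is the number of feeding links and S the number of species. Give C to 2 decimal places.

C = 0.19

The web has S = 9 species and L = 15 feeding links.
C = L / S² = 15 / 81 = 0.1852 ≈ 0.19.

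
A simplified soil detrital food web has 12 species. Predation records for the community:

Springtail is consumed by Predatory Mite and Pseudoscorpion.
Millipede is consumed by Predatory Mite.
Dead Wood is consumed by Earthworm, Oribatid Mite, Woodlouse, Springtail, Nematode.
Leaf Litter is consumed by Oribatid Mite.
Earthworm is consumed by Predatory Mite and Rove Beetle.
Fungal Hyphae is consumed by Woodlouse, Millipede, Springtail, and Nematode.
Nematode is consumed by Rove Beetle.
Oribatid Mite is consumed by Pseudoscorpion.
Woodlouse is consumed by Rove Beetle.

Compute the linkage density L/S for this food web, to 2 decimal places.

There are L = 18 links among S = 12 species.
L/S = 18/12 = 1.5000 ≈ 1.50.

L/S = 1.50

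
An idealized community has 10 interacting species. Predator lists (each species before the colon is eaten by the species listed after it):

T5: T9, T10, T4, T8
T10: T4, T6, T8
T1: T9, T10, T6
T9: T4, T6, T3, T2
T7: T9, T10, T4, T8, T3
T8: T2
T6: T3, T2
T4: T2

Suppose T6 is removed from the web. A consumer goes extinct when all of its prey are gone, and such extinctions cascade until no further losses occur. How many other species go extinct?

Remove T6.
Every predator of it retains at least one other prey: T3 still has T7, T9; T2 still has T9, T4, T8.
No consumer loses all prey, so no secondary extinctions occur.

0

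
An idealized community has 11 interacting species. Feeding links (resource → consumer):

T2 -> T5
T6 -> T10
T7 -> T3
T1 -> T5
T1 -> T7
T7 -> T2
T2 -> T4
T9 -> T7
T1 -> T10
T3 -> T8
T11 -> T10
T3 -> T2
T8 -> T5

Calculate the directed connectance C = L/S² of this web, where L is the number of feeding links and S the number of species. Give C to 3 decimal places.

C = 0.107

The web has S = 11 species and L = 13 feeding links.
C = L / S² = 13 / 121 = 0.1074 ≈ 0.107.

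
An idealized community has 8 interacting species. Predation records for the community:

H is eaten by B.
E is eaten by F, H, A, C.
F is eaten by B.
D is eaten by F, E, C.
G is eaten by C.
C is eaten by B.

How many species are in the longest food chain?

4 species

One longest chain: D → E → F → B.
It has 4 species and 3 links.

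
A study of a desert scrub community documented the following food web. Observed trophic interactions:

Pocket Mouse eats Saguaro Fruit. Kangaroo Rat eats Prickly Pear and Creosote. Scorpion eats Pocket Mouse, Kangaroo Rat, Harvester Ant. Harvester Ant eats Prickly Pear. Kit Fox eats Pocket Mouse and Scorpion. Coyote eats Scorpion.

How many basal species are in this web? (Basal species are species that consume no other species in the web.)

3

Basal species (no prey listed): Saguaro Fruit, Prickly Pear, Creosote.
Count: 3.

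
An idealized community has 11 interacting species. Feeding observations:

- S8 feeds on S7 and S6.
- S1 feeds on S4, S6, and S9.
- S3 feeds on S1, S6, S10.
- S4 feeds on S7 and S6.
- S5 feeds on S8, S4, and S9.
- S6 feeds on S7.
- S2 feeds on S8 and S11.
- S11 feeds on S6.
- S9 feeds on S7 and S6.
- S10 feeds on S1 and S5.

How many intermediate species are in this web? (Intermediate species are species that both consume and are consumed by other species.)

8

Intermediate species (has both prey and predators): S6, S11, S9, S8, S4, S5, S1, S10.
Count: 8.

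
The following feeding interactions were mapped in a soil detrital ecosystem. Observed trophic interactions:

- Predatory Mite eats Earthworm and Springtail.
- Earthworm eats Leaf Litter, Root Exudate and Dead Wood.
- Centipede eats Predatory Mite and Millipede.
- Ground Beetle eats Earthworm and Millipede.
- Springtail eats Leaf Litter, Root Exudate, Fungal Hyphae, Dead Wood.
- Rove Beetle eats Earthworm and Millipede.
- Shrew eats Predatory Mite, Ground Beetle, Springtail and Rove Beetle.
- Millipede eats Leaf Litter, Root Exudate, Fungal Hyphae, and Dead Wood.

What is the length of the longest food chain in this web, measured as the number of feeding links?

3 links

One longest chain: Root Exudate → Springtail → Predatory Mite → Centipede.
It has 4 species and 3 links.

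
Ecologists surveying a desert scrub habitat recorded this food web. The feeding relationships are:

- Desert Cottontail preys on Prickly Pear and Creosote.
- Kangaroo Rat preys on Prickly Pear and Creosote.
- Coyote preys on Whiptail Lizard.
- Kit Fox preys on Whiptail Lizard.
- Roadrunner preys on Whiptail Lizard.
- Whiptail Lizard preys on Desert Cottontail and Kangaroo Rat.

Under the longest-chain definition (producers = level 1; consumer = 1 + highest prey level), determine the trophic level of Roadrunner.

Trophic level 4

Prickly Pear is a producer → level 1.
Desert Cottontail eats Prickly Pear (level 1); other prey at levels: Creosote 1 → level 2.
Whiptail Lizard eats Desert Cottontail (level 2); other prey at levels: Kangaroo Rat 2 → level 3.
Roadrunner eats Whiptail Lizard → level 4.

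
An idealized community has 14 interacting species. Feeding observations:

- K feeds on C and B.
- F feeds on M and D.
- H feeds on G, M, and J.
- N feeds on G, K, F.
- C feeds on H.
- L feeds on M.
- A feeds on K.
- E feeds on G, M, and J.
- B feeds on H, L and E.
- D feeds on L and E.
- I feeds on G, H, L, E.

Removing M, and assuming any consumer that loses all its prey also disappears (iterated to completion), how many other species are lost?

Remove M.
Round 1: L (all prey gone) → extinct.
No further losses. Total secondary extinctions: 1.

1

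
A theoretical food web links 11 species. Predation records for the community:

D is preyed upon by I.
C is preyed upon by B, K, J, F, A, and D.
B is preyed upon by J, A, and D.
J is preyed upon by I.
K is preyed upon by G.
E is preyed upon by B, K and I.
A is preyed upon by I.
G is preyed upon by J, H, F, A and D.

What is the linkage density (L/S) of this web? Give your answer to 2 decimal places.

L/S = 1.91

There are L = 21 links among S = 11 species.
L/S = 21/11 = 1.9091 ≈ 1.91.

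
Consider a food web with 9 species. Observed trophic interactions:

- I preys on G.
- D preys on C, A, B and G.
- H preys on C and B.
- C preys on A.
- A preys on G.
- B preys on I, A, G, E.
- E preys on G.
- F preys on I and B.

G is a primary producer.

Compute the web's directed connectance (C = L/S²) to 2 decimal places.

The web has S = 9 species and L = 16 feeding links.
C = L / S² = 16 / 81 = 0.1975 ≈ 0.20.

C = 0.20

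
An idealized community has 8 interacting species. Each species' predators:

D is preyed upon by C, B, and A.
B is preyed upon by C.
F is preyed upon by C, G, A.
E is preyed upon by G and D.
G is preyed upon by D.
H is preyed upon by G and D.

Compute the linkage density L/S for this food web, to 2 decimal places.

L/S = 1.50

There are L = 12 links among S = 8 species.
L/S = 12/8 = 1.5000 ≈ 1.50.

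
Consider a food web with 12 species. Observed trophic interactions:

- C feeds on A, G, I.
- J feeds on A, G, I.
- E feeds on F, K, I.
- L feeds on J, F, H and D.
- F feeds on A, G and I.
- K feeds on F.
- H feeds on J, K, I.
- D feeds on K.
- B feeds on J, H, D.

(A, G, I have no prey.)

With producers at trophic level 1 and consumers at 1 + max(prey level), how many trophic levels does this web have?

Producers (level 1): A, G, I.
A → F → K → D → L gives L level 5.
No species has a prey at level 5, so no species reaches level 6.

5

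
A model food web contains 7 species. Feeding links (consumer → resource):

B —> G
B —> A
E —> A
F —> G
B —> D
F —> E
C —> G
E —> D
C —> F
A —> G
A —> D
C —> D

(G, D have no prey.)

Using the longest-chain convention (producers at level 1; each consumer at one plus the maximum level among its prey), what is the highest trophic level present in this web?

Producers (level 1): G, D.
G → A → E → F → C gives C level 5.
No species has a prey at level 5, so no species reaches level 6.

5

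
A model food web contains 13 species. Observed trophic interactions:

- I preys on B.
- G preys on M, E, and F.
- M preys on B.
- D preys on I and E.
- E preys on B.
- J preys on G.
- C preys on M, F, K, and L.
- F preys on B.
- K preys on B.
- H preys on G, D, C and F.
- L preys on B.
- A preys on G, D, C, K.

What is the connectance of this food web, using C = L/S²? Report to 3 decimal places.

The web has S = 13 species and L = 24 feeding links.
C = L / S² = 24 / 169 = 0.1420 ≈ 0.142.

C = 0.142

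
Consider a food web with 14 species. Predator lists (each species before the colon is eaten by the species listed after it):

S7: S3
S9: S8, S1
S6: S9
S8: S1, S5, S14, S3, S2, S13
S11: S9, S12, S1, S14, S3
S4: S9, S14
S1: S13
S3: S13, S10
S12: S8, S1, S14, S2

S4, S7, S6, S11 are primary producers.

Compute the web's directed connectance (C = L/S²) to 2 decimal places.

C = 0.12

The web has S = 14 species and L = 24 feeding links.
C = L / S² = 24 / 196 = 0.1224 ≈ 0.12.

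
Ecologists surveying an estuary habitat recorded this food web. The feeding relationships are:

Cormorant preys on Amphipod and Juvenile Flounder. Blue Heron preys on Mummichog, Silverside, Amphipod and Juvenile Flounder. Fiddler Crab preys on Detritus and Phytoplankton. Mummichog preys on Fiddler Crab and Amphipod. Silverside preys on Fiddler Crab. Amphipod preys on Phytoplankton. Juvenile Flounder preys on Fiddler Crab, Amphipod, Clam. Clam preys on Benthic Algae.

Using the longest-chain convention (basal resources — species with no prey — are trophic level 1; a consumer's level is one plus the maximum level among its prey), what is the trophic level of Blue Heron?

Trophic level 4

Phytoplankton has no prey (basal) → level 1.
Fiddler Crab eats Phytoplankton (level 1); other prey at levels: Detritus 1 → level 2.
Mummichog eats Fiddler Crab (level 2); other prey at levels: Amphipod 2 → level 3.
Blue Heron eats Mummichog (level 3); other prey at levels: Amphipod 2, Juvenile Flounder 3, Silverside 3 → level 4.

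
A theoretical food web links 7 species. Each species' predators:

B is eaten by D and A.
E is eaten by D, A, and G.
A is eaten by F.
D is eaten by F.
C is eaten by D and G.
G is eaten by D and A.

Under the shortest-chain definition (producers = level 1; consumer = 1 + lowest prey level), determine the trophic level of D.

C is a producer → level 1.
D eats C → level 2.

Trophic level 2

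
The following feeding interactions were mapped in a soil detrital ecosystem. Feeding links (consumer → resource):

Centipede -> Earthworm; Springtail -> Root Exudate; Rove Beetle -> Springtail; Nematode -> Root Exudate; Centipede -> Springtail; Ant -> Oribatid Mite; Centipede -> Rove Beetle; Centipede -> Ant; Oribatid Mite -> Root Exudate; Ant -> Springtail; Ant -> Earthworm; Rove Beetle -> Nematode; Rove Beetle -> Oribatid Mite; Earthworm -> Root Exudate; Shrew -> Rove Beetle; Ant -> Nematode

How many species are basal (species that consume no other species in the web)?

1

Basal species (no prey listed): Root Exudate.
Count: 1.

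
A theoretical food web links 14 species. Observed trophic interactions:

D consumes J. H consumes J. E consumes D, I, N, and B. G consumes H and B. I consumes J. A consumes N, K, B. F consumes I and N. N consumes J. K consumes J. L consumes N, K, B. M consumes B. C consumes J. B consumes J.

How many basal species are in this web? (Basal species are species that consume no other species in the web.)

1

Basal species (no prey listed): J.
Count: 1.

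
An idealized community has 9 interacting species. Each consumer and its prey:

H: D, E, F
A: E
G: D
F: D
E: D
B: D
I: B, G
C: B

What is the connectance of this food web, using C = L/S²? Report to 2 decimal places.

C = 0.14

The web has S = 9 species and L = 11 feeding links.
C = L / S² = 11 / 81 = 0.1358 ≈ 0.14.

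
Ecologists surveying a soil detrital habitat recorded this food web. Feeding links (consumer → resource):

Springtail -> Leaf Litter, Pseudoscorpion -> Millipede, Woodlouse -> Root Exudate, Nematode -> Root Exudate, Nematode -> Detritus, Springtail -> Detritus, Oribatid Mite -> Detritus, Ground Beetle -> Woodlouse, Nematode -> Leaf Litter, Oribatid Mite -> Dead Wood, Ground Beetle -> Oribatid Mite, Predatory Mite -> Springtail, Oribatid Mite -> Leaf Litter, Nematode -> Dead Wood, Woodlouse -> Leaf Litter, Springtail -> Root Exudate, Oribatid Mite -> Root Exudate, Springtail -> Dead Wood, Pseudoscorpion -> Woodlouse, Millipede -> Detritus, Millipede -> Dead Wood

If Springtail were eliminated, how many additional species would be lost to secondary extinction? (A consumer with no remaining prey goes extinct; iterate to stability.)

Remove Springtail.
Round 1: Predatory Mite (all prey gone) → extinct.
No further losses. Total secondary extinctions: 1.

1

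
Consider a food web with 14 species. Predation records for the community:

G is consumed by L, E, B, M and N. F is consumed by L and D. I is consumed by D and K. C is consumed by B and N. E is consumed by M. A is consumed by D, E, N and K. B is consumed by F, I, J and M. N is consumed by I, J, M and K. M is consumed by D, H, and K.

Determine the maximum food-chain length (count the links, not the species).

3 links

One longest chain: G → B → M → K.
It has 4 species and 3 links.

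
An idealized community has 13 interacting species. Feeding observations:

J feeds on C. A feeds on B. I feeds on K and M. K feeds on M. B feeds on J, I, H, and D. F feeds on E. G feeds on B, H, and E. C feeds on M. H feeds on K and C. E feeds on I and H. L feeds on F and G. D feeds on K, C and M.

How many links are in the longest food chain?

5 links

One longest chain: M → C → H → E → F → L.
It has 6 species and 5 links.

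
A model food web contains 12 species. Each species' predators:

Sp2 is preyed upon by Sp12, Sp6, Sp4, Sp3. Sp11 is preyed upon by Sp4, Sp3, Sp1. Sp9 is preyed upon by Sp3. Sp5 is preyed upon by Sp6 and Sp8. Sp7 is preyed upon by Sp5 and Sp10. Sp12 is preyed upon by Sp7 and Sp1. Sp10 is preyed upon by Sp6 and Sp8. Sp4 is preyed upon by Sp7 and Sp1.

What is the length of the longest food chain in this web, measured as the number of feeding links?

4 links

One longest chain: Sp2 → Sp4 → Sp7 → Sp5 → Sp6.
It has 5 species and 4 links.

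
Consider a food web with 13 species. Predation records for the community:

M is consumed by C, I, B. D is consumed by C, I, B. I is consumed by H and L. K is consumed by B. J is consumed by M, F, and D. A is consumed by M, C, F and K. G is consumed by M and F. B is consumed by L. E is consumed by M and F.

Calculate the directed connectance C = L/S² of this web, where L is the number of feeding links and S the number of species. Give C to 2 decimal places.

The web has S = 13 species and L = 21 feeding links.
C = L / S² = 21 / 169 = 0.1243 ≈ 0.12.

C = 0.12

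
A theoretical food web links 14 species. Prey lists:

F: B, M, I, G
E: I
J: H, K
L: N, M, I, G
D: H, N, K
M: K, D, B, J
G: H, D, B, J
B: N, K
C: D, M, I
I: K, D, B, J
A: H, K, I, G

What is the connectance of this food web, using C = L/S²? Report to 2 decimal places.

The web has S = 14 species and L = 35 feeding links.
C = L / S² = 35 / 196 = 0.1786 ≈ 0.18.

C = 0.18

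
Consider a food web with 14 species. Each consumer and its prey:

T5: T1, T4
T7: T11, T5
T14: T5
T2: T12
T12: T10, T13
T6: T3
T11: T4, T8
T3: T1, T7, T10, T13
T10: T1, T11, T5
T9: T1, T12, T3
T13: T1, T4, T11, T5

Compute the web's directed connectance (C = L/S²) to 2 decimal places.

C = 0.13

The web has S = 14 species and L = 25 feeding links.
C = L / S² = 25 / 196 = 0.1276 ≈ 0.13.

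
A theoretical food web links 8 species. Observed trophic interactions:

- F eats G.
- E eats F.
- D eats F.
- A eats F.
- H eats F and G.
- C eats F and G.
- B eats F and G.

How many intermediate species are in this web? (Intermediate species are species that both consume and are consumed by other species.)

1

Intermediate species (has both prey and predators): F.
Count: 1.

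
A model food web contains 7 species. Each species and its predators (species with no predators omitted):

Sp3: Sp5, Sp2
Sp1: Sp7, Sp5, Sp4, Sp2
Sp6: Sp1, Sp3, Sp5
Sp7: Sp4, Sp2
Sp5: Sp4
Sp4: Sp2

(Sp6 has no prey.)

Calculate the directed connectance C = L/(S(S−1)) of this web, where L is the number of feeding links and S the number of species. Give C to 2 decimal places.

C = 0.31

The web has S = 7 species and L = 13 feeding links.
C = L / (S(S−1)) = 13 / 42 = 0.3095 ≈ 0.31.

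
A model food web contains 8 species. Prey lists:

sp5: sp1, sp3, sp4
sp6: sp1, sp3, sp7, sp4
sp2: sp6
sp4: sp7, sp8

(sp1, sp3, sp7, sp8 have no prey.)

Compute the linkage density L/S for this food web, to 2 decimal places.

There are L = 10 links among S = 8 species.
L/S = 10/8 = 1.2500 ≈ 1.25.

L/S = 1.25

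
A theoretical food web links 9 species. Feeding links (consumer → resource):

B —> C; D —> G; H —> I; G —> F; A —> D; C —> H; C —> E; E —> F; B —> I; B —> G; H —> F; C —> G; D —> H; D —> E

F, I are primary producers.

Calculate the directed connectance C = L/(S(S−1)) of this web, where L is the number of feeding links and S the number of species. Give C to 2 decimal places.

The web has S = 9 species and L = 14 feeding links.
C = L / (S(S−1)) = 14 / 72 = 0.1944 ≈ 0.19.

C = 0.19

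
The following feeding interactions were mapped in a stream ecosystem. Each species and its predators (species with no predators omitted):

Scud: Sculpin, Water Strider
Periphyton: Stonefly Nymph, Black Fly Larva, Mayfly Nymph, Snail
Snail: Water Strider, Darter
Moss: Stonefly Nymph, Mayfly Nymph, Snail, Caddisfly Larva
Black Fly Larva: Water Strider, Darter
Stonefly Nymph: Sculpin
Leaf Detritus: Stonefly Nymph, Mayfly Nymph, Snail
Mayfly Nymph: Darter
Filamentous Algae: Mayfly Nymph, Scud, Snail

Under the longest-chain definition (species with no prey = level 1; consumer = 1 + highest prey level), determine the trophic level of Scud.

Filamentous Algae has no prey (basal) → level 1.
Scud eats Filamentous Algae → level 2.

Trophic level 2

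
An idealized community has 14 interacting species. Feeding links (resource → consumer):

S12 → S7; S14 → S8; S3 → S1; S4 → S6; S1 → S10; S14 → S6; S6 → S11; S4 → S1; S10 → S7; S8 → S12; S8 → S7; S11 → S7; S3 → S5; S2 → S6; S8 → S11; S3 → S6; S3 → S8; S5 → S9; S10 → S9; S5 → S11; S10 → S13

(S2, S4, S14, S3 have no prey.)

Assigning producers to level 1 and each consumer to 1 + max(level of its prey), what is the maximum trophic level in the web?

4

Producers (level 1): S2, S4, S14, S3.
S4 → S1 → S10 → S9 gives S9 level 4.
No species has a prey at level 4, so no species reaches level 5.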